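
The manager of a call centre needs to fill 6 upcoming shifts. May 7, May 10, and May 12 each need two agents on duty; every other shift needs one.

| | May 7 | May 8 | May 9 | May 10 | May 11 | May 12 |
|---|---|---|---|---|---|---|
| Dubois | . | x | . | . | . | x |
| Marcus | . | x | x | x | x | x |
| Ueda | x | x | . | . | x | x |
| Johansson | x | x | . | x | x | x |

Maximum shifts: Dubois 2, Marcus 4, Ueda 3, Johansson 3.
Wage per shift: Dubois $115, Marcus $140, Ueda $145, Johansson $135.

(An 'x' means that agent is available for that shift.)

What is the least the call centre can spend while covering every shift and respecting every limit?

May 7 can only be covered by Ueda and Johansson, so that assignment is forced.
May 9 can only be covered by Marcus, so that assignment is forced.
May 10 can only be covered by Marcus and Johansson, so that assignment is forced.
Picking the cheapest available agent for each shift independently would cost $1195, but that ignores the shift limits.
An optimal schedule: May 7→Johansson+Ueda, May 8→Dubois, May 9→Marcus, May 10→Johansson+Marcus, May 11→Johansson, May 12→Dubois+Marcus.
Total: 135 + 145 + 115 + 140 + 135 + 140 + 135 + 115 + 140 = $1200.

$1200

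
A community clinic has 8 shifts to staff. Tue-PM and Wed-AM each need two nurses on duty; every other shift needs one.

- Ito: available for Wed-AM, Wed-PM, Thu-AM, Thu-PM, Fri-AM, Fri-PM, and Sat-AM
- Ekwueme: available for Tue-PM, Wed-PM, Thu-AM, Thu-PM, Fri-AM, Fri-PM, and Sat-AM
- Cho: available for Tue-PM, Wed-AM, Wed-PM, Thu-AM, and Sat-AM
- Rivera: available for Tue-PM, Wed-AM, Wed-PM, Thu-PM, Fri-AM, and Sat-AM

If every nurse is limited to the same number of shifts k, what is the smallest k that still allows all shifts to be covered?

With 4 nurses and 10 worker-slots to fill, someone must work at least ⌈10/4⌉ = 3 shifts, so k ≥ 3.
k = 3 works: Tue-PM→Ekwueme+Cho, Wed-AM→Ito+Cho, Wed-PM→Cho, Thu-AM→Ito, Thu-PM→Ekwueme, Fri-AM→Ekwueme, Fri-PM→Ito, Sat-AM→Rivera.
Loads: Ito 3, Ekwueme 3, Cho 3, Rivera 1 — all ≤ 3.

3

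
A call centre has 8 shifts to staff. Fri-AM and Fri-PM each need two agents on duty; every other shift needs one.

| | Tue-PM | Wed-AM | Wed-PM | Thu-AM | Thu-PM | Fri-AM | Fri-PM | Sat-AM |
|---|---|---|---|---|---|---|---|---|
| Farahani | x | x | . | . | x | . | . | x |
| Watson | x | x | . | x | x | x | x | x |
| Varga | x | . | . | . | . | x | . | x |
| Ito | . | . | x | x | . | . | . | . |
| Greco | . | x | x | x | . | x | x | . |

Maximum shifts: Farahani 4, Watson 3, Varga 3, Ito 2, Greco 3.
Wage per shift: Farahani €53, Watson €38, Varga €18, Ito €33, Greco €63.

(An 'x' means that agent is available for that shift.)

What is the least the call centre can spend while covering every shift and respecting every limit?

Fri-PM can only be covered by Watson and Greco, so that assignment is forced.
Picking the cheapest available agent for each shift independently would cost €335, but that ignores the shift limits.
An optimal schedule: Tue-PM→Varga, Wed-AM→Farahani, Wed-PM→Ito, Thu-AM→Ito, Thu-PM→Watson, Fri-AM→Varga+Watson, Fri-PM→Watson+Greco, Sat-AM→Varga.
Total: 18 + 53 + 33 + 33 + 38 + 18 + 38 + 38 + 63 + 18 = €350.

€350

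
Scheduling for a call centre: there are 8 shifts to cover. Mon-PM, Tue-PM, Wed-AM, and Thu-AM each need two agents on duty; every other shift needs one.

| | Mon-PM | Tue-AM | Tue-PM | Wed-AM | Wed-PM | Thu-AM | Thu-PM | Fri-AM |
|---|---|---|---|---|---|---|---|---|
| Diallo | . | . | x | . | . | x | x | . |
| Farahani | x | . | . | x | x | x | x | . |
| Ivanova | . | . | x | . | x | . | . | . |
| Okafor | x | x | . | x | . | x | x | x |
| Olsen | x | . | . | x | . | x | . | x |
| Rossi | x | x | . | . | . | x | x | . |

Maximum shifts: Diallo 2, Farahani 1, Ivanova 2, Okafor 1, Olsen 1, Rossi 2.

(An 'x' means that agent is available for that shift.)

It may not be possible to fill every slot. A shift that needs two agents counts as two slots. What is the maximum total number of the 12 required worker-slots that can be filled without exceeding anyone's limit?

9

Total capacity across all agents is 2+1+2+1+1+2 = 9, and 12 slots are needed, so at most 9 can be filled.
An assignment achieving 9: Mon-PM→Rossi, Tue-AM→Okafor, Tue-PM→Diallo+Ivanova, Wed-AM→Farahani, Wed-PM→Ivanova, Thu-AM→Rossi, Thu-PM→Diallo, Fri-AM→Olsen.
Loads: Diallo 2/2, Farahani 1/1, Ivanova 2/2, Okafor 1/1, Olsen 1/1, Rossi 2/2.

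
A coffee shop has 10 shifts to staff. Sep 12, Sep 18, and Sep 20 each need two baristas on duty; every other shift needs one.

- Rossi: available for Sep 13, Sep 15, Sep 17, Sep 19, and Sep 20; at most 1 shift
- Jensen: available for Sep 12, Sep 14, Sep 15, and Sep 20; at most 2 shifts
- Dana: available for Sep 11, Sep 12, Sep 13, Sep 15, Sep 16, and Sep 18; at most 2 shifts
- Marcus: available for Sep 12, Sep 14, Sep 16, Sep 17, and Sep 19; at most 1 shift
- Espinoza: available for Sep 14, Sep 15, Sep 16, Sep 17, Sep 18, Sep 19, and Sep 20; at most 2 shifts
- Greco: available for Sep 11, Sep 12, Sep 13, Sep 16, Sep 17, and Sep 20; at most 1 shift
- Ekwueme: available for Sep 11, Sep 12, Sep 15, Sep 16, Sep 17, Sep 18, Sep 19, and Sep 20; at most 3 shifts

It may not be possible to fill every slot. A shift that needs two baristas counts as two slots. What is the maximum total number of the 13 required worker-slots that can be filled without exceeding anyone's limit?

Total capacity across all baristas is 1+2+2+1+2+1+3 = 12, and 13 slots are needed, so at most 12 can be filled.
An assignment achieving 12: Sep 11→Dana, Sep 12→Jensen+Greco, Sep 13→Rossi, Sep 14→Jensen, Sep 15→Espinoza, Sep 16→Ekwueme, Sep 17→Ekwueme, Sep 18→Dana+Espinoza, Sep 19→Marcus, Sep 20→Ekwueme.
Loads: Rossi 1/1, Jensen 2/2, Dana 2/2, Marcus 1/1, Espinoza 2/2, Greco 1/1, Ekwueme 3/3.

12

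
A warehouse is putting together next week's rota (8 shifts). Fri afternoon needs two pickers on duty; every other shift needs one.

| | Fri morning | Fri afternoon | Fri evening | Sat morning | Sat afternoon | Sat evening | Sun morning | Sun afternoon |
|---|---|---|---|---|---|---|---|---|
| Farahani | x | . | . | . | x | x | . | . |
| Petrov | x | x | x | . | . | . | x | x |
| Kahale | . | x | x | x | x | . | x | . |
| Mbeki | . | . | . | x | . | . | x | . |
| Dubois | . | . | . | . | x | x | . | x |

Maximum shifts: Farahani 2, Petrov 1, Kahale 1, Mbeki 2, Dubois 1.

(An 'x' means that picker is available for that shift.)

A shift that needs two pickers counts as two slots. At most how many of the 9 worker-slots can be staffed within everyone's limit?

7

Total capacity across all pickers is 2+1+1+2+1 = 7, and 9 slots are needed, so at most 7 can be filled.
An assignment achieving 7: Fri morning→Farahani, Fri afternoon→Petrov+Kahale, Sat morning→Mbeki, Sat evening→Farahani, Sun morning→Mbeki, Sun afternoon→Dubois.
Loads: Farahani 2/2, Petrov 1/1, Kahale 1/1, Mbeki 2/2, Dubois 1/1.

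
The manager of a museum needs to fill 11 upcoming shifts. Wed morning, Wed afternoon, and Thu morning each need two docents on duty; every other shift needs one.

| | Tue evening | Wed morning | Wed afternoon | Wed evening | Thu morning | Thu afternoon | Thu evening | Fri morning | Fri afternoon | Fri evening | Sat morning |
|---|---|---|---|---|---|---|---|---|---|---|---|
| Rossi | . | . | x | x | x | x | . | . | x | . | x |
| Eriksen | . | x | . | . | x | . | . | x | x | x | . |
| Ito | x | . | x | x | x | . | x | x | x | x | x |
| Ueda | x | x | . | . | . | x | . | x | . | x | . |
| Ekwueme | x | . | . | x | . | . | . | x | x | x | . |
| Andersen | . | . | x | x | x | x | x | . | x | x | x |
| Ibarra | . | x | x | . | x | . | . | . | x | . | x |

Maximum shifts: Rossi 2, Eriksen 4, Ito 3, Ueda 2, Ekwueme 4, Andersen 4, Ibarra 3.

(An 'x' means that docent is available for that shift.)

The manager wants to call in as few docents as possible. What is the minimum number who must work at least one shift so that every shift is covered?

14 slots to fill and no one can take more than 4, so at least ⌈14/4⌉ = 4 docents are needed.
Eriksen, Ito, Andersen, and Ibarra alone can cover everything: Tue evening→Ito, Wed morning→Eriksen+Ibarra, Wed afternoon→Andersen+Ibarra, Wed evening→Ito, Thu morning→Andersen+Ibarra, Thu afternoon→Andersen, Thu evening→Ito, Fri morning→Eriksen, Fri afternoon→Eriksen, Fri evening→Eriksen, Sat morning→Andersen.

4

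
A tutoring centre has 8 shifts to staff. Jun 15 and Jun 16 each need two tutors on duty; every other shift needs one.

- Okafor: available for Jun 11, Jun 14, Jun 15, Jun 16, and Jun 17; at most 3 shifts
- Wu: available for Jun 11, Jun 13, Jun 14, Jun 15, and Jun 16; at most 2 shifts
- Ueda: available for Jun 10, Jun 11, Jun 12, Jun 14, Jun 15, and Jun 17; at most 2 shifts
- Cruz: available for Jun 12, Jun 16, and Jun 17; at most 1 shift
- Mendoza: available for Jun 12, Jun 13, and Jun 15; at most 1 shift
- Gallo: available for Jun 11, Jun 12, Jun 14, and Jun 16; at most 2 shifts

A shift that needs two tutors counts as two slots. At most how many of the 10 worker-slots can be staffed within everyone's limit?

Total capacity across all tutors is 3+2+2+1+1+2 = 11, and 10 slots are needed, so at most 10 can be filled.
An assignment achieving 10: Jun 10→Ueda, Jun 11→Okafor, Jun 12→Ueda, Jun 13→Wu, Jun 14→Okafor, Jun 15→Wu+Mendoza, Jun 16→Cruz+Gallo, Jun 17→Okafor.
Loads: Okafor 3/3, Wu 2/2, Ueda 2/2, Cruz 1/1, Mendoza 1/1, Gallo 1/2.

10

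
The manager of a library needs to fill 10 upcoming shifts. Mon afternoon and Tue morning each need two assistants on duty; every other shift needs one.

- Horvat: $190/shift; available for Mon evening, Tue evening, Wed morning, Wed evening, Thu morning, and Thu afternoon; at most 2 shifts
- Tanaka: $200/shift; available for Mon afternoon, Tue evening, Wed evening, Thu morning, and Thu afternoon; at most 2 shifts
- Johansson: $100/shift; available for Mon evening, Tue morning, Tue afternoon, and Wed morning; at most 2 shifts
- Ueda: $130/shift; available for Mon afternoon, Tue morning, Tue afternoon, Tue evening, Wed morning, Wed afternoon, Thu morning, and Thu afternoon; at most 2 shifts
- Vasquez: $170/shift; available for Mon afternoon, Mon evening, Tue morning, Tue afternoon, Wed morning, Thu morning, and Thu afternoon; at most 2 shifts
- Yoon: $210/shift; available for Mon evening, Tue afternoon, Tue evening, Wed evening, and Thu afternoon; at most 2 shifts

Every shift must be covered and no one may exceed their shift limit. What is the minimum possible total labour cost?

Wed afternoon can only be covered by Ueda, so that assignment is forced.
Picking the cheapest available assistant for each shift independently would cost $1540, but that ignores the shift limits.
An optimal schedule: Mon afternoon→Tanaka+Ueda, Mon evening→Horvat, Tue morning→Johansson+Vasquez, Tue afternoon→Johansson, Tue evening→Yoon, Wed morning→Vasquez, Wed afternoon→Ueda, Wed evening→Horvat, Thu morning→Tanaka, Thu afternoon→Yoon.
Total: 200 + 130 + 190 + 100 + 170 + 100 + 210 + 170 + 130 + 190 + 200 + 210 = $2000.

$2000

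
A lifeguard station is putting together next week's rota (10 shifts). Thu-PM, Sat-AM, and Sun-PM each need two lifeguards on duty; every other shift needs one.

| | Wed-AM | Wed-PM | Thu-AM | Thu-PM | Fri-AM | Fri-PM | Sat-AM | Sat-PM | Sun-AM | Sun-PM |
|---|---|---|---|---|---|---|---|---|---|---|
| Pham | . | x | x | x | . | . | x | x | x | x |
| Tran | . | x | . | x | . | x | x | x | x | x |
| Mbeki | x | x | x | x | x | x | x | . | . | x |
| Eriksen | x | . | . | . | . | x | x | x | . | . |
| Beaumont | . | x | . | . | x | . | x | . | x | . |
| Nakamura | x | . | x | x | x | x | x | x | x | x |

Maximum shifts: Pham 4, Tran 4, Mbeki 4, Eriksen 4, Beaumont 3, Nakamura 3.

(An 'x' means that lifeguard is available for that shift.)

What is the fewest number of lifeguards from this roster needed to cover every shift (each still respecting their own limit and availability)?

4

13 slots to fill and no one can take more than 4, so at least ⌈13/4⌉ = 4 lifeguards are needed.
Pham, Tran, Mbeki, and Eriksen alone can cover everything: Wed-AM→Mbeki, Wed-PM→Pham, Thu-AM→Pham, Thu-PM→Pham+Tran, Fri-AM→Mbeki, Fri-PM→Tran, Sat-AM→Mbeki+Eriksen, Sat-PM→Tran, Sun-AM→Pham, Sun-PM→Tran+Mbeki.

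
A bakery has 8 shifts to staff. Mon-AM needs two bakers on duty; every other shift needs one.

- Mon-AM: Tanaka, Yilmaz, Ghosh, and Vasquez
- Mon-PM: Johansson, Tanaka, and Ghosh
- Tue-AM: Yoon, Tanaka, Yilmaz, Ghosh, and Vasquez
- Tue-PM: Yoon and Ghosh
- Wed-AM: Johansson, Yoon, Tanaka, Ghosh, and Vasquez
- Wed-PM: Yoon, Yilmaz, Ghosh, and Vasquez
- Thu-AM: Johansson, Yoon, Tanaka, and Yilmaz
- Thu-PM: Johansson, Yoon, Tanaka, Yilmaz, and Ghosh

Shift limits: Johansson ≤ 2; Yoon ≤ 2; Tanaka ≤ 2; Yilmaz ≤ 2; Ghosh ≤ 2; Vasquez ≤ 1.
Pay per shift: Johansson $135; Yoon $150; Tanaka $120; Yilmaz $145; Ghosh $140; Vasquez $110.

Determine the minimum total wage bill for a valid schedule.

$1190

Picking the cheapest available baker for each shift independently would cost $1060, but that ignores the shift limits.
An optimal schedule: Mon-AM→Ghosh+Yilmaz, Mon-PM→Tanaka, Tue-AM→Yilmaz, Tue-PM→Ghosh, Wed-AM→Johansson, Wed-PM→Vasquez, Thu-AM→Tanaka, Thu-PM→Johansson.
Total: 140 + 145 + 120 + 145 + 140 + 135 + 110 + 120 + 135 = $1190.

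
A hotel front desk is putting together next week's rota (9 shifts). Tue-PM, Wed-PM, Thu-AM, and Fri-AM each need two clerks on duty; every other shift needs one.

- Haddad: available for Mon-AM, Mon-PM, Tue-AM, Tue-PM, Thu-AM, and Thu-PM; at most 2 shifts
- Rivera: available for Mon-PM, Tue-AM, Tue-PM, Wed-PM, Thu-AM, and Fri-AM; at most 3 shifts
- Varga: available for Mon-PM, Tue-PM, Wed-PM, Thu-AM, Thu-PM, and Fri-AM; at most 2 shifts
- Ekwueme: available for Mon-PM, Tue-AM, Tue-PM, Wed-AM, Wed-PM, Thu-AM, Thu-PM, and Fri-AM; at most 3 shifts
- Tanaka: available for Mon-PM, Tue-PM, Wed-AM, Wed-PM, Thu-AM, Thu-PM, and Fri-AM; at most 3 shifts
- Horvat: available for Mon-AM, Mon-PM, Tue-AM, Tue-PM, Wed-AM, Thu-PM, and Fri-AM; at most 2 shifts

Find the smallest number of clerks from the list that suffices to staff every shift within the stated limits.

13 slots to fill and no one can take more than 3, so at least ⌈13/3⌉ = 5 clerks are needed.
Haddad, Rivera, Varga, Ekwueme, and Tanaka alone can cover everything: Mon-AM→Haddad, Mon-PM→Rivera, Tue-AM→Haddad, Tue-PM→Ekwueme+Tanaka, Wed-AM→Ekwueme, Wed-PM→Rivera+Varga, Thu-AM→Ekwueme+Tanaka, Thu-PM→Varga, Fri-AM→Rivera+Tanaka.

5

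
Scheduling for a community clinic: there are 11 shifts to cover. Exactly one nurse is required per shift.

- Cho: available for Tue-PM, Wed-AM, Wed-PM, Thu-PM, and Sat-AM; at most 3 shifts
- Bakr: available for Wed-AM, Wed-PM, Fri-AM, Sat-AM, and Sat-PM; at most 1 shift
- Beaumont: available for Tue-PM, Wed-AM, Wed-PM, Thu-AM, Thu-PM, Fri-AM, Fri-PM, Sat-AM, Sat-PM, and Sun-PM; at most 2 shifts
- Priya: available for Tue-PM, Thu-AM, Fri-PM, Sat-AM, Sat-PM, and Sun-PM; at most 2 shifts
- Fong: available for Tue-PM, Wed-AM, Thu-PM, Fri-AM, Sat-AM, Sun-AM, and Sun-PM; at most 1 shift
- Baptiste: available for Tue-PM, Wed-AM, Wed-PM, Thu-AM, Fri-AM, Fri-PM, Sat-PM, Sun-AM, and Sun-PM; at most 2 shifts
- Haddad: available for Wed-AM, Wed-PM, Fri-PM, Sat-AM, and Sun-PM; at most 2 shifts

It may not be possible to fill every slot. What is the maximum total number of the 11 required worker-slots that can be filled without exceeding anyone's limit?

Total capacity across all nurses is 3+1+2+2+1+2+2 = 13, and 11 slots are needed, so at most 11 can be filled.
An assignment achieving 11: Tue-PM→Cho, Wed-AM→Baptiste, Wed-PM→Cho, Thu-AM→Beaumont, Thu-PM→Cho, Fri-AM→Bakr, Fri-PM→Beaumont, Sat-AM→Haddad, Sat-PM→Priya, Sun-AM→Fong, Sun-PM→Priya.
Loads: Cho 3/3, Bakr 1/1, Beaumont 2/2, Priya 2/2, Fong 1/1, Baptiste 1/2, Haddad 1/2.

11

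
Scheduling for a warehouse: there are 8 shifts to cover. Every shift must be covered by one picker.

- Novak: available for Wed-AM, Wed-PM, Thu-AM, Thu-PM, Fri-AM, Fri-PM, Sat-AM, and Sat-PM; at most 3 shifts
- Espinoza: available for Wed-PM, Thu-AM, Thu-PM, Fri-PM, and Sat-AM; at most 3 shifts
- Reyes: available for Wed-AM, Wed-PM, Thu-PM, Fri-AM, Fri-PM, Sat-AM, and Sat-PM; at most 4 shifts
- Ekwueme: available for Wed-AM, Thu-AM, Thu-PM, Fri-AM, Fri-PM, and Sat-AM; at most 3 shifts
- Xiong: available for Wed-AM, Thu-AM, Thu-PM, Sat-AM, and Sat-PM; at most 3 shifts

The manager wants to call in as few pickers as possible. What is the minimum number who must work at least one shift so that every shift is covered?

3

8 slots to fill and no one can take more than 4, so at least ⌈8/4⌉ = 2 pickers are needed.
Any 2 pickers together have capacity at most 4+3 = 7 < 8 slots, so 2 can never suffice.
Novak, Espinoza, and Reyes alone can cover everything: Wed-AM→Novak, Wed-PM→Espinoza, Thu-AM→Novak, Thu-PM→Espinoza, Fri-AM→Novak, Fri-PM→Espinoza, Sat-AM→Reyes, Sat-PM→Reyes.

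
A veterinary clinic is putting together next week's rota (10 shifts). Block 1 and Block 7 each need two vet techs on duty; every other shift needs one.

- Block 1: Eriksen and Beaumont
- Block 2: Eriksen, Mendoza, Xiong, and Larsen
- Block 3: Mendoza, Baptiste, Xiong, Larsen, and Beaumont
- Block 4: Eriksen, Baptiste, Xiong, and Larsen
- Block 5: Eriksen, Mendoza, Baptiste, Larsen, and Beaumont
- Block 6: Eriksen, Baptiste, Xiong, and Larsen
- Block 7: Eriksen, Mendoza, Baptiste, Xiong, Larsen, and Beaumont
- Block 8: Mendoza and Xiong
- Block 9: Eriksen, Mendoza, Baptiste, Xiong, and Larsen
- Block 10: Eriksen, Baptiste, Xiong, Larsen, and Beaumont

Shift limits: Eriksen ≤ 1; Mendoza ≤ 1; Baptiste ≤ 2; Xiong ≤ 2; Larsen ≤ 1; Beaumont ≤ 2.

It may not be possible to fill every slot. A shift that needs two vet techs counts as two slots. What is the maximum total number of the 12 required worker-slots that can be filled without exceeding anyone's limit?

9

Total capacity across all vet techs is 1+1+2+2+1+2 = 9, and 12 slots are needed, so at most 9 can be filled.
An assignment achieving 9: Block 1→Eriksen+Beaumont, Block 2→Xiong, Block 3→Xiong, Block 4→Baptiste, Block 5→Larsen, Block 6→Baptiste, Block 8→Mendoza, Block 10→Beaumont.
Loads: Eriksen 1/1, Mendoza 1/1, Baptiste 2/2, Xiong 2/2, Larsen 1/1, Beaumont 2/2.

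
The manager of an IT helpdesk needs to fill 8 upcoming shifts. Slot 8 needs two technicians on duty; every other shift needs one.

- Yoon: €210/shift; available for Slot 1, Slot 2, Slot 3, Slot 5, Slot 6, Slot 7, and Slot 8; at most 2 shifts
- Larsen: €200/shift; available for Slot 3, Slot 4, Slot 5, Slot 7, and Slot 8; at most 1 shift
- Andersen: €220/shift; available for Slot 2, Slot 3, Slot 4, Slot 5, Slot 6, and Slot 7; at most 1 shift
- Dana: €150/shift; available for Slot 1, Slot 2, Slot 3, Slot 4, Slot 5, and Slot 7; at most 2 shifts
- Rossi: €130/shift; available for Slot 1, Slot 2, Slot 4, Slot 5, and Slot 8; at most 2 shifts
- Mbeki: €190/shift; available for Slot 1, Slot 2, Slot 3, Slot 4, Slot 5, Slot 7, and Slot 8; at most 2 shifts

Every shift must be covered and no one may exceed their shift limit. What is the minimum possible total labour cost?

€1560

Picking the cheapest available technician for each shift independently would cost €1350, but that ignores the shift limits.
An optimal schedule: Slot 1→Rossi, Slot 2→Rossi, Slot 3→Dana, Slot 4→Dana, Slot 5→Mbeki, Slot 6→Yoon, Slot 7→Mbeki, Slot 8→Larsen+Yoon.
Total: 130 + 130 + 150 + 150 + 190 + 210 + 190 + 200 + 210 = €1560.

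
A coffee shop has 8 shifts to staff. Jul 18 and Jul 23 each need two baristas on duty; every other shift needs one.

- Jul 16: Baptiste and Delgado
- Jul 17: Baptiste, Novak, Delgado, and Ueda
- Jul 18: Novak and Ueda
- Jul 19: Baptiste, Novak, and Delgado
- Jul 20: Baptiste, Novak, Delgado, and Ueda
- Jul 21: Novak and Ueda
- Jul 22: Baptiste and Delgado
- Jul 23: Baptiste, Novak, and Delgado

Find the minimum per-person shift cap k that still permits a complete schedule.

3

With 4 baristas and 10 worker-slots to fill, someone must work at least ⌈10/4⌉ = 3 shifts, so k ≥ 3.
k = 3 works: Jul 16→Baptiste, Jul 17→Delgado, Jul 18→Novak+Ueda, Jul 19→Baptiste, Jul 20→Delgado, Jul 21→Novak, Jul 22→Baptiste, Jul 23→Novak+Delgado.
Loads: Baptiste 3, Novak 3, Delgado 3, Ueda 1 — all ≤ 3.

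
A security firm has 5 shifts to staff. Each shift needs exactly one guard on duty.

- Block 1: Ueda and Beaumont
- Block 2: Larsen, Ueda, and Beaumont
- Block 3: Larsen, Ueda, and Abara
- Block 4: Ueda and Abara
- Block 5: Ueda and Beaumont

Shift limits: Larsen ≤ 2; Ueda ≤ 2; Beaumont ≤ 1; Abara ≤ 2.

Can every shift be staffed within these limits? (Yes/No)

One valid schedule: Block 1→Ueda, Block 2→Larsen, Block 3→Larsen, Block 4→Ueda, Block 5→Beaumont.
Loads: Larsen 2/2, Ueda 2/2, Beaumont 1/1, Abara 0/2 — all within limits.

Yes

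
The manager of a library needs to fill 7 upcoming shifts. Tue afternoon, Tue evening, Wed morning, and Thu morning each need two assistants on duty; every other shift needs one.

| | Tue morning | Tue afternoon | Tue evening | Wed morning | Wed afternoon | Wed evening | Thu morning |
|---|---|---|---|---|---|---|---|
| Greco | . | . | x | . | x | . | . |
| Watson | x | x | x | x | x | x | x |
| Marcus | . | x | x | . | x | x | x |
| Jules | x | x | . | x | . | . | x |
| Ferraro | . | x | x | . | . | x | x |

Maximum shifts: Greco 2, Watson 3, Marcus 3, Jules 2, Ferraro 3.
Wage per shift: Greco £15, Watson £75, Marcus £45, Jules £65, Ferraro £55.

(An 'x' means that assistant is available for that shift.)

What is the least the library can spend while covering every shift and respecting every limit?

Wed morning can only be covered by Watson and Jules, so that assignment is forced.
Picking the cheapest available assistant for each shift independently would cost £525, but that ignores the shift limits.
An optimal schedule: Tue morning→Jules, Tue afternoon→Marcus+Ferraro, Tue evening→Greco+Ferraro, Wed morning→Jules+Watson, Wed afternoon→Greco, Wed evening→Marcus, Thu morning→Marcus+Ferraro.
Total: 65 + 45 + 55 + 15 + 55 + 65 + 75 + 15 + 45 + 45 + 55 = £535.

£535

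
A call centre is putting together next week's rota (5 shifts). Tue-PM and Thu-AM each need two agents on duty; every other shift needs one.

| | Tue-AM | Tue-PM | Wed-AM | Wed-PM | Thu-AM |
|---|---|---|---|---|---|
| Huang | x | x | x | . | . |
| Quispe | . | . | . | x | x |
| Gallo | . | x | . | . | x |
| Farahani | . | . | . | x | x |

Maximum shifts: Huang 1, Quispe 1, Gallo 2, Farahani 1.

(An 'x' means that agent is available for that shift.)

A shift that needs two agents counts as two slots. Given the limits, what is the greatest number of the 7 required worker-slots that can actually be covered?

Total capacity across all agents is 1+1+2+1 = 5, and 7 slots are needed, so at most 5 can be filled.
An assignment achieving 5: Tue-AM→Huang, Tue-PM→Gallo, Wed-PM→Quispe, Thu-AM→Gallo+Farahani.
Loads: Huang 1/1, Quispe 1/1, Gallo 2/2, Farahani 1/1.

5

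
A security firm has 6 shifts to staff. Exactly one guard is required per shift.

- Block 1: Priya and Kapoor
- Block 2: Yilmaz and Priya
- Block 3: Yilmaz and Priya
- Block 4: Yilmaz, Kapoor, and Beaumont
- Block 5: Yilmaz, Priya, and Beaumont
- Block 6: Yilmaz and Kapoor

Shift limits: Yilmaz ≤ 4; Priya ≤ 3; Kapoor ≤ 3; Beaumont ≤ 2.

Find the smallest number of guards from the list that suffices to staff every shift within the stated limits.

2

6 slots to fill and no one can take more than 4, so at least ⌈6/4⌉ = 2 guards are needed.
Yilmaz and Priya alone can cover everything: Block 1→Priya, Block 2→Yilmaz, Block 3→Yilmaz, Block 4→Yilmaz, Block 5→Priya, Block 6→Yilmaz.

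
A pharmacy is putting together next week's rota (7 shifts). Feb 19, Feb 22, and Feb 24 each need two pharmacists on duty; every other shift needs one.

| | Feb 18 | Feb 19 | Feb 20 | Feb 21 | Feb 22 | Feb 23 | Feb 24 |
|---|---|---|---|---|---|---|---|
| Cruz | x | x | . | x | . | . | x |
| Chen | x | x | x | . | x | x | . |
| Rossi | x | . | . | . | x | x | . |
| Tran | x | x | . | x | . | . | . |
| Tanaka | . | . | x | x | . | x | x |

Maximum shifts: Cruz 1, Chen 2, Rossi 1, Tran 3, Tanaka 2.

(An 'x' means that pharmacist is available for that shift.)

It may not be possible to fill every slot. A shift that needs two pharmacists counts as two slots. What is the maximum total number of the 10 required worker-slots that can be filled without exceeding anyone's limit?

Total capacity across all pharmacists is 1+2+1+3+2 = 9, and 10 slots are needed, so at most 9 can be filled.
An assignment achieving 9: Feb 18→Tran, Feb 19→Tran, Feb 20→Chen, Feb 21→Tran, Feb 22→Chen+Rossi, Feb 23→Tanaka, Feb 24→Cruz+Tanaka.
Loads: Cruz 1/1, Chen 2/2, Rossi 1/1, Tran 3/3, Tanaka 2/2.

9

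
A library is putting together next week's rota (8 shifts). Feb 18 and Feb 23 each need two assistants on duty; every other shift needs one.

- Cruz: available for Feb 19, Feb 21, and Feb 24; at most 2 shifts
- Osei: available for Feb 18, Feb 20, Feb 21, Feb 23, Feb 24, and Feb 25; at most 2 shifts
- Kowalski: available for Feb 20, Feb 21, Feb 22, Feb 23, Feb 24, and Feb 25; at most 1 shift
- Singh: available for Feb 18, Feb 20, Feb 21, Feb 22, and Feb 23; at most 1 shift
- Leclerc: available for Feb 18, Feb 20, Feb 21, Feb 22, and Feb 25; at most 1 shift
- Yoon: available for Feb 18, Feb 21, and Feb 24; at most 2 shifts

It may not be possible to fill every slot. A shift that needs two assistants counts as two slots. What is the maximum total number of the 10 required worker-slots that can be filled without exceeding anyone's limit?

Total capacity across all assistants is 2+2+1+1+1+2 = 9, and 10 slots are needed, so at most 9 can be filled.
An assignment achieving 9: Feb 18→Leclerc+Yoon, Feb 19→Cruz, Feb 21→Yoon, Feb 22→Kowalski, Feb 23→Osei+Singh, Feb 24→Cruz, Feb 25→Osei.
Loads: Cruz 2/2, Osei 2/2, Kowalski 1/1, Singh 1/1, Leclerc 1/1, Yoon 2/2.

9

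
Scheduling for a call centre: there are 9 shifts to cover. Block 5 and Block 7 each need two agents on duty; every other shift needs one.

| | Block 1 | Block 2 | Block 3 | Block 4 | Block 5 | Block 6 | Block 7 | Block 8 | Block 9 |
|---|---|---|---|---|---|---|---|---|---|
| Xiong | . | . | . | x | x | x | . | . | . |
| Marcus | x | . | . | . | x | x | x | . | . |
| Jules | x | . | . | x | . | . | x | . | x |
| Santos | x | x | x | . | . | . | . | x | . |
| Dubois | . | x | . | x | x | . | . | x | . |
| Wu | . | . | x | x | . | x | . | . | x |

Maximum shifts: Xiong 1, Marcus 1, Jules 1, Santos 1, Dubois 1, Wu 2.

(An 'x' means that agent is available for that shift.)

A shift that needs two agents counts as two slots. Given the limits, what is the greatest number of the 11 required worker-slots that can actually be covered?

7

Total capacity across all agents is 1+1+1+1+1+2 = 7, and 11 slots are needed, so at most 7 can be filled.
An assignment achieving 7: Block 2→Santos, Block 3→Wu, Block 5→Xiong, Block 7→Marcus+Jules, Block 8→Dubois, Block 9→Wu.
Loads: Xiong 1/1, Marcus 1/1, Jules 1/1, Santos 1/1, Dubois 1/1, Wu 2/2.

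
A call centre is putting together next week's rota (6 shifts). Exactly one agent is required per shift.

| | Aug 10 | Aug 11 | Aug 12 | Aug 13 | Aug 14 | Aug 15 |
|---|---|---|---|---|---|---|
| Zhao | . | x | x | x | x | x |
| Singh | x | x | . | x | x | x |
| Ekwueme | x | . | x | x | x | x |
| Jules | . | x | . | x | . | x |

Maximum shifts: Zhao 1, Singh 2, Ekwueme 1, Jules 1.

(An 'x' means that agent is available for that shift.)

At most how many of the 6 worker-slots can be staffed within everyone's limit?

5

Total capacity across all agents is 1+2+1+1 = 5, and 6 slots are needed, so at most 5 can be filled.
An assignment achieving 5: Aug 10→Singh, Aug 11→Singh, Aug 12→Zhao, Aug 13→Jules, Aug 14→Ekwueme.
Loads: Zhao 1/1, Singh 2/2, Ekwueme 1/1, Jules 1/1.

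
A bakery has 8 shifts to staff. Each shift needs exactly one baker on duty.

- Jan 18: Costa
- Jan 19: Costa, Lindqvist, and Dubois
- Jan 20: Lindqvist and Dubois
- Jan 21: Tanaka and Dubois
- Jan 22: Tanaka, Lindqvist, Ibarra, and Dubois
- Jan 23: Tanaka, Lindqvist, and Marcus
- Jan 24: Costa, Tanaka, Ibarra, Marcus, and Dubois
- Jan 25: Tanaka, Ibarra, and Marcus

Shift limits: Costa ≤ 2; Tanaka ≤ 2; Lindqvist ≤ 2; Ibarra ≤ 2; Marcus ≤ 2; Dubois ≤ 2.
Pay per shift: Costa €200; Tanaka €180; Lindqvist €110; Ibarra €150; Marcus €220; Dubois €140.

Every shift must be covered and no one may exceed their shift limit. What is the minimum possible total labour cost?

€1180

Jan 18 can only be covered by Costa, so that assignment is forced.
Picking the cheapest available baker for each shift independently would cost €1070, but that ignores the shift limits.
An optimal schedule: Jan 18→Costa, Jan 19→Lindqvist, Jan 20→Lindqvist, Jan 21→Dubois, Jan 22→Dubois, Jan 23→Tanaka, Jan 24→Ibarra, Jan 25→Ibarra.
Total: 200 + 110 + 110 + 140 + 140 + 180 + 150 + 150 = €1180.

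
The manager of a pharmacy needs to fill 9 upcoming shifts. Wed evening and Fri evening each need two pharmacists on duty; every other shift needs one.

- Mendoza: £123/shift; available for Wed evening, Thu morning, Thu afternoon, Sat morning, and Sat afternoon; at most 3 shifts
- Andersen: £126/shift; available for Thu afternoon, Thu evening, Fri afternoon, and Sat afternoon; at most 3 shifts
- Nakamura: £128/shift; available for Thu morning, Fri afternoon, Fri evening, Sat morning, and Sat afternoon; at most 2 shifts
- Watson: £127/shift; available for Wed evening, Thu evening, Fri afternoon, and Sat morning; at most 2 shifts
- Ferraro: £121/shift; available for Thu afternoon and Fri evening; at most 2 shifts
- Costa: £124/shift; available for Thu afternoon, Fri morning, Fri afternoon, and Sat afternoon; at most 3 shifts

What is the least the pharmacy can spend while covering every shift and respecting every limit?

Wed evening can only be covered by Mendoza and Watson, so that assignment is forced.
Fri morning can only be covered by Costa, so that assignment is forced.
Fri evening can only be covered by Nakamura and Ferraro, so that assignment is forced.
Picking the cheapest available pharmacist for each shift independently would cost £1363, but that ignores the shift limits.
An optimal schedule: Wed evening→Mendoza+Watson, Thu morning→Mendoza, Thu afternoon→Ferraro, Thu evening→Andersen, Fri morning→Costa, Fri afternoon→Costa, Fri evening→Ferraro+Nakamura, Sat morning→Mendoza, Sat afternoon→Costa.
Total: 123 + 127 + 123 + 121 + 126 + 124 + 124 + 121 + 128 + 123 + 124 = £1364.

£1364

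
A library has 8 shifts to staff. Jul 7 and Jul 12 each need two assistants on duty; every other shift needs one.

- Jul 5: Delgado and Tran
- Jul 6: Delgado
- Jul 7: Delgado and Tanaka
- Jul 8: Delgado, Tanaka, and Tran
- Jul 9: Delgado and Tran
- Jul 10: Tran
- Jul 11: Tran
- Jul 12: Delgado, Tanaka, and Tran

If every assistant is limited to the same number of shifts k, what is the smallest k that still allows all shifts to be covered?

With 3 assistants and 10 worker-slots to fill, someone must work at least ⌈10/3⌉ = 4 shifts, so k ≥ 4.
k = 4 works: Jul 5→Delgado, Jul 6→Delgado, Jul 7→Delgado+Tanaka, Jul 8→Tanaka, Jul 9→Delgado, Jul 10→Tran, Jul 11→Tran, Jul 12→Tanaka+Tran.
Loads: Delgado 4, Tanaka 3, Tran 3 — all ≤ 4.

4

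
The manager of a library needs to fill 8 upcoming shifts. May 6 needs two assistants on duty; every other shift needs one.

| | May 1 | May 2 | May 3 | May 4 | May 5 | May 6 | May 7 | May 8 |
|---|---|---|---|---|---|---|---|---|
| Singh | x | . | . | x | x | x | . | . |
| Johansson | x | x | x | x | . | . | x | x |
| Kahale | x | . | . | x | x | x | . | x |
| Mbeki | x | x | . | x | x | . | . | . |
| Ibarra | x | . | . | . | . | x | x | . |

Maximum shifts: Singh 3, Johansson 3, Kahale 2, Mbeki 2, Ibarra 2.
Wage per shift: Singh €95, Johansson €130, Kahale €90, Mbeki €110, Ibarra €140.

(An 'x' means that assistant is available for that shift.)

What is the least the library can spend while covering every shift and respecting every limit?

May 3 can only be covered by Johansson, so that assignment is forced.
Picking the cheapest available assistant for each shift independently would cost €915, but that ignores the shift limits.
An optimal schedule: May 1→Mbeki, May 2→Mbeki, May 3→Johansson, May 4→Singh, May 5→Singh, May 6→Kahale+Singh, May 7→Johansson, May 8→Kahale.
Total: 110 + 110 + 130 + 95 + 95 + 90 + 95 + 130 + 90 = €945.

€945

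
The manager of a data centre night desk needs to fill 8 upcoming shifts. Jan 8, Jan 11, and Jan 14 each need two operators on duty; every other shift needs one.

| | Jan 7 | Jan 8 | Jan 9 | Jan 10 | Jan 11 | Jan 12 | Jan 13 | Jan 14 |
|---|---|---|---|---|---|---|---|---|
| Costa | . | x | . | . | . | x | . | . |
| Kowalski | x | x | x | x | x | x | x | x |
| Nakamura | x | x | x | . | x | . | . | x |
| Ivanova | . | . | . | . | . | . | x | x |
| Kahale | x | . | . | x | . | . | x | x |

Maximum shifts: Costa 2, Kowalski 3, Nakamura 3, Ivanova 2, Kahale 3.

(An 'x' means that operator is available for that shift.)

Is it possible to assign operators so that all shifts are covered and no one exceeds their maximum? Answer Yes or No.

Jan 11 can only be covered by Kowalski and Nakamura, so that assignment is forced.
One valid schedule: Jan 7→Nakamura, Jan 8→Costa+Nakamura, Jan 9→Kowalski, Jan 10→Kowalski, Jan 11→Kowalski+Nakamura, Jan 12→Costa, Jan 13→Ivanova, Jan 14→Ivanova+Kahale.
Loads: Costa 2/2, Kowalski 3/3, Nakamura 3/3, Ivanova 2/2, Kahale 1/3 — all within limits.

Yes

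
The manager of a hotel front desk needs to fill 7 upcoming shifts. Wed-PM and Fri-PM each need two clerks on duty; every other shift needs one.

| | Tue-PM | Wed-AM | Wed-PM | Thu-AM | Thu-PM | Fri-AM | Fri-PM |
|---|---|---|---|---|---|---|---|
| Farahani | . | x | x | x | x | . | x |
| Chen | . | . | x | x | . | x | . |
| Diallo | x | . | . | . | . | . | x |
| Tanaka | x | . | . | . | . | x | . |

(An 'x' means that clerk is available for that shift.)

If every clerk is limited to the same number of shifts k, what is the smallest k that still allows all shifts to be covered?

4

With 4 clerks and 9 worker-slots to fill, someone must work at least ⌈9/4⌉ = 3 shifts, so k ≥ 3.
k = 3 fails: Shifts {Wed-AM, Wed-PM, Thu-PM, Fri-PM} need 6 worker-slots in total, but the clerks available for any of those shifts (Farahani, Chen, and Diallo) can supply at most 5 among them. So no valid schedule exists.
k = 4 works: Tue-PM→Diallo, Wed-AM→Farahani, Wed-PM→Farahani+Chen, Thu-AM→Chen, Thu-PM→Farahani, Fri-AM→Chen, Fri-PM→Farahani+Diallo.
Loads: Farahani 4, Chen 3, Diallo 2, Tanaka 0 — all ≤ 4.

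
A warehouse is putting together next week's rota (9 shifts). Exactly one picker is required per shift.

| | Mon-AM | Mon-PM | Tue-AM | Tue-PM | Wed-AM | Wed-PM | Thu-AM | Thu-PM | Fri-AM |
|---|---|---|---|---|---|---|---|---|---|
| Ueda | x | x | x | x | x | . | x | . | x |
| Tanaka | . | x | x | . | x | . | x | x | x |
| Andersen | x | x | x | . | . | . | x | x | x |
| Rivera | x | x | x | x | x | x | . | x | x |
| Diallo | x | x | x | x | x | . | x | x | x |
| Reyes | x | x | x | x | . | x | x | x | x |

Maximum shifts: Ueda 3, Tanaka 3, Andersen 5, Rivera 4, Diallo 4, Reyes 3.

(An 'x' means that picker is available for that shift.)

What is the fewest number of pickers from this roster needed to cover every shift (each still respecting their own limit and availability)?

9 slots to fill and no one can take more than 5, so at least ⌈9/5⌉ = 2 pickers are needed.
Andersen and Rivera alone can cover everything: Mon-AM→Andersen, Mon-PM→Andersen, Tue-AM→Andersen, Tue-PM→Rivera, Wed-AM→Rivera, Wed-PM→Rivera, Thu-AM→Andersen, Thu-PM→Andersen, Fri-AM→Rivera.

2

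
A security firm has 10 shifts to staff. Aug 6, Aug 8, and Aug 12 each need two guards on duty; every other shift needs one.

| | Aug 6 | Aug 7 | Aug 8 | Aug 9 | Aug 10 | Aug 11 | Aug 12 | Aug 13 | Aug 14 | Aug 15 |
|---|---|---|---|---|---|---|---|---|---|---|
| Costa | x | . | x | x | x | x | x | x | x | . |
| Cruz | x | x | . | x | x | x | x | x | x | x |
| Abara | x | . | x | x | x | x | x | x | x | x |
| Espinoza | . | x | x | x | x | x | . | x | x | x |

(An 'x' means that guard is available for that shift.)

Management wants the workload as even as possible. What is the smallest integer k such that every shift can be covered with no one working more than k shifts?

With 4 guards and 13 worker-slots to fill, someone must work at least ⌈13/4⌉ = 4 shifts, so k ≥ 4.
k = 4 works: Aug 6→Costa+Cruz, Aug 7→Cruz, Aug 8→Costa+Abara, Aug 9→Costa, Aug 10→Abara, Aug 11→Abara, Aug 12→Costa+Cruz, Aug 13→Abara, Aug 14→Espinoza, Aug 15→Cruz.
Loads: Costa 4, Cruz 4, Abara 4, Espinoza 1 — all ≤ 4.

4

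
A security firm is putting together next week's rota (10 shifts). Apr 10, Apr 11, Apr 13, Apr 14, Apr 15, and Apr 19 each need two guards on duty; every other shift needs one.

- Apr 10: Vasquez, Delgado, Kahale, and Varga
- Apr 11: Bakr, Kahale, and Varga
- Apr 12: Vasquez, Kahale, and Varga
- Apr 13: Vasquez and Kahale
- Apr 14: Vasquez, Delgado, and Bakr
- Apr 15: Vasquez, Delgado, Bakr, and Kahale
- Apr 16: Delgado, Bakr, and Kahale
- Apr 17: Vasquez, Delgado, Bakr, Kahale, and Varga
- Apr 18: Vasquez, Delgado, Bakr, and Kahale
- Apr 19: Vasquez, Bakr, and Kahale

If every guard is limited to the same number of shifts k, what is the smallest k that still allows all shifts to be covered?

With 5 guards and 16 worker-slots to fill, someone must work at least ⌈16/5⌉ = 4 shifts, so k ≥ 4.
k = 4 works: Apr 10→Kahale+Varga, Apr 11→Bakr+Kahale, Apr 12→Vasquez, Apr 13→Vasquez+Kahale, Apr 14→Vasquez+Delgado, Apr 15→Bakr+Kahale, Apr 16→Delgado, Apr 17→Delgado, Apr 18→Delgado, Apr 19→Vasquez+Bakr.
Loads: Vasquez 4, Delgado 4, Bakr 3, Kahale 4, Varga 1 — all ≤ 4.

4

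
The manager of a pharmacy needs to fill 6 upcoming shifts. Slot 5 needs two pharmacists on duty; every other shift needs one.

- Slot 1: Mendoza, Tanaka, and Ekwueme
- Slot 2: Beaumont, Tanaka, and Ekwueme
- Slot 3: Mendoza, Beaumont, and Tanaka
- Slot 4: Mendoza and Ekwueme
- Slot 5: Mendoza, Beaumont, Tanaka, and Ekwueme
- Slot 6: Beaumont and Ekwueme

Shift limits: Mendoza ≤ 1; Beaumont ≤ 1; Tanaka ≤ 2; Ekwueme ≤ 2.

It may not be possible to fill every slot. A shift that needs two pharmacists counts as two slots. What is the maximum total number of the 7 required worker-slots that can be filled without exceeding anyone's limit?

Total capacity across all pharmacists is 1+1+2+2 = 6, and 7 slots are needed, so at most 6 can be filled.
An assignment achieving 6: Slot 1→Tanaka, Slot 2→Ekwueme, Slot 3→Tanaka, Slot 4→Mendoza, Slot 5→Ekwueme, Slot 6→Beaumont.
Loads: Mendoza 1/1, Beaumont 1/1, Tanaka 2/2, Ekwueme 2/2.

6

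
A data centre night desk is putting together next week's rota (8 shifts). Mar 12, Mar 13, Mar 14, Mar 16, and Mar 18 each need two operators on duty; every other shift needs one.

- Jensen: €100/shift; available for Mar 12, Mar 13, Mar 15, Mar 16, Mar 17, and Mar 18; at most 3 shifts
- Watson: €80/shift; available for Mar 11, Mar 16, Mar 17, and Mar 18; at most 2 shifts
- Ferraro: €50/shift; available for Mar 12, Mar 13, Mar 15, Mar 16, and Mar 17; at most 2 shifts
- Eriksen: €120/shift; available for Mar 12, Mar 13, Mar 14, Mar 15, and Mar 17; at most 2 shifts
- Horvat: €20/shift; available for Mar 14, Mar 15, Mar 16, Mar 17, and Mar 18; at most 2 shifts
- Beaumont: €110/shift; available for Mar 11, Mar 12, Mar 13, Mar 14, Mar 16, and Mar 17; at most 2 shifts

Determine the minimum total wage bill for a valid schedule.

Picking the cheapest available operator for each shift independently would cost €720, but that ignores the shift limits.
An optimal schedule: Mar 11→Watson, Mar 12→Jensen+Ferraro, Mar 13→Ferraro+Eriksen, Mar 14→Eriksen+Horvat, Mar 15→Jensen, Mar 16→Horvat+Beaumont, Mar 17→Beaumont, Mar 18→Jensen+Watson.
Total: 80 + 100 + 50 + 50 + 120 + 120 + 20 + 100 + 20 + 110 + 110 + 100 + 80 = €1060.

€1060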